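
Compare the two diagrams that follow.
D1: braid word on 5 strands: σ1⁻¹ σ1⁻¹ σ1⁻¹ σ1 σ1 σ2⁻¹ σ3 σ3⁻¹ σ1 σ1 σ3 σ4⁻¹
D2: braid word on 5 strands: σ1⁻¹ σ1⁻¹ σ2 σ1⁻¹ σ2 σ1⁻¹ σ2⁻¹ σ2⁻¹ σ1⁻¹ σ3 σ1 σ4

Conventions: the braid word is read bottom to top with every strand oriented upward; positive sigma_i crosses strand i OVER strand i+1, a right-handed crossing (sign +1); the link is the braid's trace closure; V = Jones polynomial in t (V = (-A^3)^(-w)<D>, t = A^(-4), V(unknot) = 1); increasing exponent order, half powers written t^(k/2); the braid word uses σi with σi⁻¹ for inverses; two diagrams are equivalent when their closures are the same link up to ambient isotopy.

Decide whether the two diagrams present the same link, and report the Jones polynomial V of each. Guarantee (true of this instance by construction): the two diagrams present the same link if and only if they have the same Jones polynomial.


equivalent: no
V(D1) = 1  (w 0, c 12, <D> = 1)
D2 (bracket 2A^-2 - 2A^2 + 3A^6 - 3A^10 + 2A^14 - 2A^18 + A^22; 12 crossings at w = -2): V = t^-7 - 2t^-6 + 2t^-5 - 3t^-4 + 3t^-3 - 2t^-2 + 2t^-1
why: 2 classes among 2 diagrams; unequal V(t) rules out equality


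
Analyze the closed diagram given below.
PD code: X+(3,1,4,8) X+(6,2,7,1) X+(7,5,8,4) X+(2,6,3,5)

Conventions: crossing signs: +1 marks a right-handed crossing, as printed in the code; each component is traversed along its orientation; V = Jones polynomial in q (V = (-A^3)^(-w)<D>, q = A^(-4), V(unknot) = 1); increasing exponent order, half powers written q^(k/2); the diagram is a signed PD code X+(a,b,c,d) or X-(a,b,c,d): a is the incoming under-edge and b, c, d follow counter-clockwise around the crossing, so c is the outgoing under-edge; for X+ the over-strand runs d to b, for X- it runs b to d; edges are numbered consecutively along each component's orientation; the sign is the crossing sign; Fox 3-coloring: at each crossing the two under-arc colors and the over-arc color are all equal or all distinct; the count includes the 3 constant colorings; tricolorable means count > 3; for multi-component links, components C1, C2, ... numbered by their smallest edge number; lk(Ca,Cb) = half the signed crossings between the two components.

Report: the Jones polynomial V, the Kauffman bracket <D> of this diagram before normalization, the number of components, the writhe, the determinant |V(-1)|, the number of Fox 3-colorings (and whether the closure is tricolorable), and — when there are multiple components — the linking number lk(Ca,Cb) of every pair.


V(q) = q + q^3 - q^4
bracket: -A^-4 + 1 + A^8, w = +4
1 component, writhe +4, over 4 crossings
det 3, colorings 9 of 3^4 — tricolorable
observation: V spans 3 powers of q: at least 3 crossings in any diagram


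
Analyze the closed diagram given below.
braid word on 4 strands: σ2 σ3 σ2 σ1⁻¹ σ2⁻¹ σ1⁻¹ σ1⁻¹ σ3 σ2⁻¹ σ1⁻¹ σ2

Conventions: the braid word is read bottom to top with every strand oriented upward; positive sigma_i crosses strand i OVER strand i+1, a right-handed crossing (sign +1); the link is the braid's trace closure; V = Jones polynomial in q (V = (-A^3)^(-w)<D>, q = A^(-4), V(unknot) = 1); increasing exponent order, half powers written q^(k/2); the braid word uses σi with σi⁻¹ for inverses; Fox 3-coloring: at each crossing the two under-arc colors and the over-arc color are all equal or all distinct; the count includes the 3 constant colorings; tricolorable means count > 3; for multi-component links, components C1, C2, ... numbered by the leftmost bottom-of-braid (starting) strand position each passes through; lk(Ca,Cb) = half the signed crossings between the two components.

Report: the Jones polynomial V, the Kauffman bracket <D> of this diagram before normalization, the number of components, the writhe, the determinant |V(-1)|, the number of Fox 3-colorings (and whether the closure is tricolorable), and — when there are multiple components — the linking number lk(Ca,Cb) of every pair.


V = q^-4 - q^-3 + q^-2 - 2q^-1 + 2 - q + q^2
<D> = -A^-11 + A^-7 - 2A^-3 + 2A - A^5 + A^9 - A^13 (w = -1)
1 component over 11 crossings, w = -1
9 Fox colorings among 3^11, |V(-1)| = 9: tricolorable
why: w = -1 shifts under R1 moves; the (-A^3)^(1) factor cancels that in V


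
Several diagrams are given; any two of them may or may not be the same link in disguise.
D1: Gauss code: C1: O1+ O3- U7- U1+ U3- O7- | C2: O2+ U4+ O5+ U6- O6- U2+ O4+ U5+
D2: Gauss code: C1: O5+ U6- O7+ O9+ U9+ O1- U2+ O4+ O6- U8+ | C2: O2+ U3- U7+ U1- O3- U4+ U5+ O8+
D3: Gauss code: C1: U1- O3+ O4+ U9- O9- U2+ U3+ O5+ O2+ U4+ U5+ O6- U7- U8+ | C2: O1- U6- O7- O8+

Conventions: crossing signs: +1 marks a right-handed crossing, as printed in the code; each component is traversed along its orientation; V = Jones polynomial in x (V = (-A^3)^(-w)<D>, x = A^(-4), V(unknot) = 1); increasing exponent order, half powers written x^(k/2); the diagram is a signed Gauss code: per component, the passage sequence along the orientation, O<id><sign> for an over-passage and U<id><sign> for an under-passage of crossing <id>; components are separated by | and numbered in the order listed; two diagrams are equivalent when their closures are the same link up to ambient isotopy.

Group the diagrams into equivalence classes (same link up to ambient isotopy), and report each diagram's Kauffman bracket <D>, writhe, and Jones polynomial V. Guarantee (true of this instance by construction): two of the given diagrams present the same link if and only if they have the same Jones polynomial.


equivalence classes: {D1} | {D2} | {D3}
D1 (bracket -A^-15 + A^-7 + A^-3 + A; 7 crossings at w = +1): V = -x^(1/2) - x^(3/2) - x^(5/2) + x^(9/2)
V(D2) = -x^(1/2) + x^(3/2) - x^(5/2) - x^(9/2)  (w +3, c 9, <D> = A^-9 + A^-1 - A^3 + A^7)
V(D3) = -x^(-3/2) - 2x^(1/2) + x^(3/2) - x^(5/2) + x^(7/2)  (w +1, c 9, <D> = -A^-11 + A^-7 - A^-3 + 2A + A^9)
observation: V(x) takes 3 values over 3 diagrams, fixing the grouping


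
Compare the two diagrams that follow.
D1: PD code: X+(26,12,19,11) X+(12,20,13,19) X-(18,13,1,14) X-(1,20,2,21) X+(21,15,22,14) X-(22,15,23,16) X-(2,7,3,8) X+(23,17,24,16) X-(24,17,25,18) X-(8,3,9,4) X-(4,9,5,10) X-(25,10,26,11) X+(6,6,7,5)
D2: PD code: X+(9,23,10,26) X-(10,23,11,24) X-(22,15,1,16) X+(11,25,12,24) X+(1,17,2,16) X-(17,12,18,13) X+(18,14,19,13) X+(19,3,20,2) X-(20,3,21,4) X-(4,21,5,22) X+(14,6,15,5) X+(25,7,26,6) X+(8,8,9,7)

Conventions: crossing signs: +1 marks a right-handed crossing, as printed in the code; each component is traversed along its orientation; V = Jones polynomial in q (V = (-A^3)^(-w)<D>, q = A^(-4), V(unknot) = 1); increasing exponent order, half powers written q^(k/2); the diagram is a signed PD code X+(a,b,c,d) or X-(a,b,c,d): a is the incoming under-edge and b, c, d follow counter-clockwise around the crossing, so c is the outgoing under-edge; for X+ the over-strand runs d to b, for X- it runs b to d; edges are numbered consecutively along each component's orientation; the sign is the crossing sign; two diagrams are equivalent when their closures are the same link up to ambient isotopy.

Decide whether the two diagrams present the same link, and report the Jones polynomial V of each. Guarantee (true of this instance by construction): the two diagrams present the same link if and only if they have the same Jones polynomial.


same link: no
V(D1) = q^(-9/2) - q^(-5/2) - q^(-3/2) - q^(-1/2)  [13 crossings, <D> = A^-7 + A^-3 + A - A^9, w = -3]
V(D2) = -q^(1/2) - q^(5/2)  [13 crossings, <D> = A^-1 + A^7, w = +3]
insight: V(q) takes 2 values over 2 diagrams, fixing the grouping


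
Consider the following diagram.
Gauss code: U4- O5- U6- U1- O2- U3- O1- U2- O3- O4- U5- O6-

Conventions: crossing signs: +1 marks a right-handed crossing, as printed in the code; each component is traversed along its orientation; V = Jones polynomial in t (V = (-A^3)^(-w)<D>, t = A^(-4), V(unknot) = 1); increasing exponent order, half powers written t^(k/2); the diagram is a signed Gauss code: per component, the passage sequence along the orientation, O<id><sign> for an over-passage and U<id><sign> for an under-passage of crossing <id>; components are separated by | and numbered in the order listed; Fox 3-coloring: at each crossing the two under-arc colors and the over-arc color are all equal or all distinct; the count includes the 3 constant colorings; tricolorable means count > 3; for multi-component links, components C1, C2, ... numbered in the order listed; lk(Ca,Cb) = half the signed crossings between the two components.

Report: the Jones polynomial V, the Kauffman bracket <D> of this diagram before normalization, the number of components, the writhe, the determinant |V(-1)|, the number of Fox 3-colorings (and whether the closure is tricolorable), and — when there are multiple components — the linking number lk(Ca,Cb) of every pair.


V = t^-8 - 2t^-7 + t^-6 - 2t^-5 + 2t^-4 + t^-2
<D> = A^-10 + 2A^-2 - 2A^2 + A^6 - 2A^10 + A^14 (w = -6)
1 component over 6 crossings, w = -6
27 Fox colorings among 3^6, |V(-1)| = 9: tricolorable
why: w = -6 shifts under R1 moves; the (-A^3)^(6) factor cancels that in V


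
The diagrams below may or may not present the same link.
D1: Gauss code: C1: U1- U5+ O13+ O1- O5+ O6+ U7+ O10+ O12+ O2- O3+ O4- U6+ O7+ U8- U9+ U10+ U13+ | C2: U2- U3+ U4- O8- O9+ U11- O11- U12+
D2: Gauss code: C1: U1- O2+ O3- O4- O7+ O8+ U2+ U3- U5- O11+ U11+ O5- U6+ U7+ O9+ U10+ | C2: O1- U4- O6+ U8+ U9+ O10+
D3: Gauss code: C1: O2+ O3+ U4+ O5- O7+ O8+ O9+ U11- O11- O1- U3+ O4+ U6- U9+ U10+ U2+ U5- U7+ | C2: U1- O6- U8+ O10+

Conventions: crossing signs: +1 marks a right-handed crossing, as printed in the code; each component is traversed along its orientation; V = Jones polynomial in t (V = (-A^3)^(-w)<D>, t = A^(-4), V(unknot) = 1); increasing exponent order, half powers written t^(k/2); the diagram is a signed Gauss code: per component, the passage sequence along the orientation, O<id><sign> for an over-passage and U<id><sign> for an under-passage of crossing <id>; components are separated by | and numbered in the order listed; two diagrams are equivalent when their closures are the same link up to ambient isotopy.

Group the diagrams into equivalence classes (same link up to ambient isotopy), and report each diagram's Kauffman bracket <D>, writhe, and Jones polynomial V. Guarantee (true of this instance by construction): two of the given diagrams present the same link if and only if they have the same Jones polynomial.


classes: {D1, D3} | {D2}
V(D1) = -t^(1/2) - t^(3/2) - t^(5/2) + t^(9/2)  [13 crossings, <D> = -A^-9 + A^-1 + A^3 + A^7, w = +3]
V(D2) = -t^(1/2) - t^(5/2)  (w +3, c 11, <D> = A^-1 + A^7)
V(D3) = -t^(1/2) - t^(3/2) - t^(5/2) + t^(9/2)  (w +3, c 11, <D> = -A^-9 + A^-1 + A^3 + A^7)
insight: comparing 3 Jones polynomials yields 2 groups


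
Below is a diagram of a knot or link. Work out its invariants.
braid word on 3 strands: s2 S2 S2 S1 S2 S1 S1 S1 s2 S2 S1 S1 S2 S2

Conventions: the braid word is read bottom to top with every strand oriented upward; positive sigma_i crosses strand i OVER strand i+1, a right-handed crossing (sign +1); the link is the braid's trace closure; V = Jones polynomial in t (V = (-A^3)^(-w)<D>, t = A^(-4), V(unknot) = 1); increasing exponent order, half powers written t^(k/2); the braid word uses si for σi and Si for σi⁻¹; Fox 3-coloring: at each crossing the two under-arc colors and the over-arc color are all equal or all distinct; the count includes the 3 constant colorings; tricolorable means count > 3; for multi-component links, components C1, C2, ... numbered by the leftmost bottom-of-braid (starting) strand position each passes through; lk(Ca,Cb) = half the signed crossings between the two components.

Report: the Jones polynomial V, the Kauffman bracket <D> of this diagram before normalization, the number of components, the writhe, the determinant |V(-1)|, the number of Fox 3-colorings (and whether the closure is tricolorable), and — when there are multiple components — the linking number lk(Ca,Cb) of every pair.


Jones polynomial: V(t) = -t^-13 + t^-12 - t^-11 + t^-10 - t^-9 + t^-8 - t^-7 + t^-6 + t^-4
<D> = A^-14 + A^-6 - A^-2 + A^2 - A^6 + A^10 - A^14 + A^18 - A^22; writhe -10
components 1, writhe -10 (14 crossings)
3-colorings: 9 of 3^14, det 9 — tricolorable
note: the word shrinks to σ2⁻¹ σ1⁻¹ σ2⁻¹ σ1⁻¹ σ1⁻¹ σ1⁻¹ σ1⁻¹ σ1⁻¹ σ2⁻¹ σ2⁻¹ after cancelling


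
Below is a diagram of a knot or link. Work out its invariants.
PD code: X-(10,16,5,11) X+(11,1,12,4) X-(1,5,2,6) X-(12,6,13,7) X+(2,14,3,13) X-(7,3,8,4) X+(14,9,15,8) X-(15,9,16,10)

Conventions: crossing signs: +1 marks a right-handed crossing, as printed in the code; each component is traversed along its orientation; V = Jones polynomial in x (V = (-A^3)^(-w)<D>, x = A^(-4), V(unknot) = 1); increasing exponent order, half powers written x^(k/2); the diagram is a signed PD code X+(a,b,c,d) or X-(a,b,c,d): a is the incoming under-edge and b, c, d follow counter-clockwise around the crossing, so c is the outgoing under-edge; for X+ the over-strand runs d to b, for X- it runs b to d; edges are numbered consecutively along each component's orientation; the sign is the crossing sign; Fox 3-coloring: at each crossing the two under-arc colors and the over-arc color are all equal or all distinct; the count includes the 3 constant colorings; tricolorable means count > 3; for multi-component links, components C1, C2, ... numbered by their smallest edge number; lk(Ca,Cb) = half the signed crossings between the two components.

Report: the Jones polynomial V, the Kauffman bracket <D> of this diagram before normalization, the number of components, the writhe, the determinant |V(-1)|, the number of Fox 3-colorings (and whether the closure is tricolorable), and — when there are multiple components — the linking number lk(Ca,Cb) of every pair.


Jones polynomial: V(x) = x^-4 + x^-2 + 2
<D> = 2A^-6 + A^2 + A^10; writhe -2
components 3, writhe -2 (8 crossings)
linking number lk(C1,C2) = -1
lk(C1,C3): +1
lk(C2,C3) = -1
3-colorings: 3 of 3^8, det 4 — not tricolorable
note: span 4 respects span(V) <= c + mu - 1 = 10 for this 3-component diagram


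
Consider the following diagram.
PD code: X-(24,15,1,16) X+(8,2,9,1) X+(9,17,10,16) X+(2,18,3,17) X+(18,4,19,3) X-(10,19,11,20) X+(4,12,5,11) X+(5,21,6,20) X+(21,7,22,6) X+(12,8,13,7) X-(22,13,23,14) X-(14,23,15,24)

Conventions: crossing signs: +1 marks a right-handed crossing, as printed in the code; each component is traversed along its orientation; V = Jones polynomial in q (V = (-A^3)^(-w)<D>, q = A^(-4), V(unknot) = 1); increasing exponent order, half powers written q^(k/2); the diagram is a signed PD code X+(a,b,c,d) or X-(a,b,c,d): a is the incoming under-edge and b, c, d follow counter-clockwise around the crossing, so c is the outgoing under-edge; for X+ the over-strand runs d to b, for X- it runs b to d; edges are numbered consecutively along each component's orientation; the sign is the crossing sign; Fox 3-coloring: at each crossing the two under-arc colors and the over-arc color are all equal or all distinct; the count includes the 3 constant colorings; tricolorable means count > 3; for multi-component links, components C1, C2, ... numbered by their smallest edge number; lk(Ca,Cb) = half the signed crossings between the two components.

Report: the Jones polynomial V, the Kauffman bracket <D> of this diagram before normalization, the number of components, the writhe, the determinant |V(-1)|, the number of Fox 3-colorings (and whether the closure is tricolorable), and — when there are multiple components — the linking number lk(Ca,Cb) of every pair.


V(q) = q - q^2 + 2q^3 - q^4 + q^5 - q^6
bracket: -A^-12 + A^-8 - A^-4 + 2 - A^4 + A^8, w = +4
1 component, writhe +4, over 12 crossings
det 7, colorings 3 of 3^12 — not tricolorable
observation: det 7 = |V(-1)|; not divisible by 3, so not tricolorable


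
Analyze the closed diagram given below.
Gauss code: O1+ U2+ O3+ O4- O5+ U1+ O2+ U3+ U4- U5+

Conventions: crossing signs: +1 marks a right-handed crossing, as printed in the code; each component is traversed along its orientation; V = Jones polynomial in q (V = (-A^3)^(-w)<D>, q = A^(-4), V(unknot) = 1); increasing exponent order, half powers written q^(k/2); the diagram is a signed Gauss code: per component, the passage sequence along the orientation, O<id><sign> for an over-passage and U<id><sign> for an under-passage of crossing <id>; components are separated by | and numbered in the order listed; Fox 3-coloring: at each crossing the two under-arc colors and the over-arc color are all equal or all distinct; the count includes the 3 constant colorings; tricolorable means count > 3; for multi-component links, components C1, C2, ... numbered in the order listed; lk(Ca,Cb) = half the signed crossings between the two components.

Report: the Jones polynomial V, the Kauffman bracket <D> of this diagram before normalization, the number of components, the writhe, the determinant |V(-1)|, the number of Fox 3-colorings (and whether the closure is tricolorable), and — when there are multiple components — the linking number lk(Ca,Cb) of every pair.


V = q + q^3 - q^4
<D> = A^-7 - A^-3 - A^5 (w = +3)
1 component over 5 crossings, w = +3
9 Fox colorings among 3^5, |V(-1)| = 3: tricolorable
why: the span of V is 3, forcing >= 3 crossings in any diagram


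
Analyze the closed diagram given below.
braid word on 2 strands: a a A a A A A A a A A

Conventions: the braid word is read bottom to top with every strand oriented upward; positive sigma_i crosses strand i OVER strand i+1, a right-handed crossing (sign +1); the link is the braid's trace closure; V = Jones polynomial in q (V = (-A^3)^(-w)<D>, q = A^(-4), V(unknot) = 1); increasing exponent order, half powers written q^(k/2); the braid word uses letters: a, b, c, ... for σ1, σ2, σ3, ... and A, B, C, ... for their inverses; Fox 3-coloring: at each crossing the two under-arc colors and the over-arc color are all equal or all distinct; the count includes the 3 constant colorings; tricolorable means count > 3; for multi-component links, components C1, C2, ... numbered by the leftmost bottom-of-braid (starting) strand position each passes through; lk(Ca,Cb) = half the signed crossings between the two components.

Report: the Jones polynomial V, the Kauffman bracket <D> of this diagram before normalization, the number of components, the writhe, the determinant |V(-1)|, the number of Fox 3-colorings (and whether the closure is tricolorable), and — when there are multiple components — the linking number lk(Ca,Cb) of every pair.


V = -q^-4 + q^-3 + q^-1
<D> = -A^-5 - A^3 + A^7 (w = -3)
1 component over 11 crossings, w = -3
9 Fox colorings among 3^11, |V(-1)| = 3: tricolorable
why: |V(-1)| = 3: so tricolorable, since 3 divides 3


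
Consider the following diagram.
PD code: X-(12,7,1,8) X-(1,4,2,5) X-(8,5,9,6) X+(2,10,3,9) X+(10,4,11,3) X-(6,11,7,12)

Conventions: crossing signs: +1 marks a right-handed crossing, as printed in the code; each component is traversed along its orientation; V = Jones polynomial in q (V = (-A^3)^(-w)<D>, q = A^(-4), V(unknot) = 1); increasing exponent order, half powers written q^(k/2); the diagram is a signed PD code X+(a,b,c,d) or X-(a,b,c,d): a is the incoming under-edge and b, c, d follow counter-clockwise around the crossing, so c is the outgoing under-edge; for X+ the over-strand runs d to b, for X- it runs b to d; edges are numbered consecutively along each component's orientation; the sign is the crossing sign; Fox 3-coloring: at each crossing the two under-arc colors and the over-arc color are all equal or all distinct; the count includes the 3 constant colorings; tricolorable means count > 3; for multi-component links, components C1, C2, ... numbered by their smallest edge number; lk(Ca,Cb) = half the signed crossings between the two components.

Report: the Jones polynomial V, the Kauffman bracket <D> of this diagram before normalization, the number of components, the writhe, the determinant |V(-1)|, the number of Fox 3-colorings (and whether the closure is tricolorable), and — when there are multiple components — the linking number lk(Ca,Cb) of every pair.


V = 1
<D> = A^-6 (w = -2)
1 component over 6 crossings, w = -2
3 Fox colorings among 3^6, |V(-1)| = 1: not tricolorable
why: w = -2 (over 6 crossings) is diagram-only; (-A^3)^(2) removes it from V


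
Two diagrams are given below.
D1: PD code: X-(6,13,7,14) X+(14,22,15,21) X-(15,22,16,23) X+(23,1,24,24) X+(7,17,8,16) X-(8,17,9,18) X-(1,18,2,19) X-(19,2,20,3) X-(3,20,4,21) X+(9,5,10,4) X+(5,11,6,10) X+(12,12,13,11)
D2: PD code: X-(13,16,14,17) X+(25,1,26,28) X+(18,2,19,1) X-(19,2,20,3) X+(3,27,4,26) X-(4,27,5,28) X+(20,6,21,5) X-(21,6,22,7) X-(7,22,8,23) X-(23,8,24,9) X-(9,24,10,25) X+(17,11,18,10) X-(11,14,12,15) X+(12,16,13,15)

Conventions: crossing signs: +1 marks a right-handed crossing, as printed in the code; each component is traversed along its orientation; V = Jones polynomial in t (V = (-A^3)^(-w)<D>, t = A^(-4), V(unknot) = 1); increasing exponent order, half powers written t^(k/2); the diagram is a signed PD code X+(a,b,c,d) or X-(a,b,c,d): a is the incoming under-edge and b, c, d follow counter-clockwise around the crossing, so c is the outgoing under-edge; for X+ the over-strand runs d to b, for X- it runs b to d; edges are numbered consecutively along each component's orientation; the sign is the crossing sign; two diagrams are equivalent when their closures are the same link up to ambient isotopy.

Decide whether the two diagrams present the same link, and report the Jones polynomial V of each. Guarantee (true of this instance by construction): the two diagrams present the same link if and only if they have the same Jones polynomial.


same link: yes
V(D1) = -t^-4 + t^-3 + t^-1  [12 crossings, <D> = A^4 + A^12 - A^16, w = 0]
V(D2) = -t^-4 + t^-3 + t^-1  [14 crossings, <D> = A^-2 + A^6 - A^10, w = -2]
insight: all 2 diagrams share one V(t), hence one class


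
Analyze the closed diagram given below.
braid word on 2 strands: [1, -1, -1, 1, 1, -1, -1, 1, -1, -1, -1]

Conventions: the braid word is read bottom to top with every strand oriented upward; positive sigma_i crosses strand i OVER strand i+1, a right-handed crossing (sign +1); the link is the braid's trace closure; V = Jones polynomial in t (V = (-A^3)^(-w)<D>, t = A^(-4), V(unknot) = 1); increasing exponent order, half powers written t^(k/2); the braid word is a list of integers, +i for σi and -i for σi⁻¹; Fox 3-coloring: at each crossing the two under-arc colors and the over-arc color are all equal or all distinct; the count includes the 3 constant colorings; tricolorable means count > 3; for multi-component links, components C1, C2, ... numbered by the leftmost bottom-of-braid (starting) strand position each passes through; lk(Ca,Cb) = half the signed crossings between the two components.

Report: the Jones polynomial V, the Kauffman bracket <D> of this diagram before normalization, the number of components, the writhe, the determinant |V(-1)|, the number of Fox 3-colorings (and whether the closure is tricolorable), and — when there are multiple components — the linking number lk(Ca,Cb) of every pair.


Jones polynomial: V(t) = -t^-4 + t^-3 + t^-1
<D> = -A^-5 - A^3 + A^7; writhe -3
components 1, writhe -3 (11 crossings)
3-colorings: 9 of 3^11, det 3 — tricolorable
note: a (2,3) torus form — a single generator 3 times


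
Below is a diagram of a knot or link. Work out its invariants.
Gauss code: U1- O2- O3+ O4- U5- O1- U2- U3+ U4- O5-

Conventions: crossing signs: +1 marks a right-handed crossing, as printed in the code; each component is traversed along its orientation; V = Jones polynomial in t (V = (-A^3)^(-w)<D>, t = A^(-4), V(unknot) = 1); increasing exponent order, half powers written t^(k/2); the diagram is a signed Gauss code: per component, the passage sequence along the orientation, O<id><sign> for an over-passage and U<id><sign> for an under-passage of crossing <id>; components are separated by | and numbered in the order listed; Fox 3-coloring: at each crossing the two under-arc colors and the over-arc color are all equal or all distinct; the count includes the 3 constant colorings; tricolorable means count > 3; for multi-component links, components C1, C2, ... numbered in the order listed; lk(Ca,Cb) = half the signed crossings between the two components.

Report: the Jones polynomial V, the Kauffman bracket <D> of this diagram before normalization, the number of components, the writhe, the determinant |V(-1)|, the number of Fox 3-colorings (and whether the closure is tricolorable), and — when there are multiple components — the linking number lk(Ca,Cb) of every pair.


Jones polynomial: V(t) = -t^-4 + t^-3 + t^-1
<D> = -A^-5 - A^3 + A^7; writhe -3
components 1, writhe -3 (5 crossings)
3-colorings: 9 of 3^5, det 3 — tricolorable
note: w = -3 shifts under R1 moves; the (-A^3)^(3) factor cancels that in V


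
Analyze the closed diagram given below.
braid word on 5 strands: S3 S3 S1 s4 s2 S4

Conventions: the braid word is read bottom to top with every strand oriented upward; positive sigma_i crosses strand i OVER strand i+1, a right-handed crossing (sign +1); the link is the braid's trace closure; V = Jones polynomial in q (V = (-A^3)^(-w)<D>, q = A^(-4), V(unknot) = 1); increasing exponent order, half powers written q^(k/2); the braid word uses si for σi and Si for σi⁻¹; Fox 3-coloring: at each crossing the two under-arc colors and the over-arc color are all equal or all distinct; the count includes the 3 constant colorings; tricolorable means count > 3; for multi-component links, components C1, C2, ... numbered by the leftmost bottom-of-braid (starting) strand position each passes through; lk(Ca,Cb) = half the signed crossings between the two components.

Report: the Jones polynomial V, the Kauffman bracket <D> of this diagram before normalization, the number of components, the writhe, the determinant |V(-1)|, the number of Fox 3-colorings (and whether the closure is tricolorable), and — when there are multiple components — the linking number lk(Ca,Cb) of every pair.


V(q) = q^-3 + q^-2 + q^-1 + 1
bracket: A^-6 + A^-2 + A^2 + A^6, w = -2
3 components, writhe -2, over 6 crossings
lk(C1,C2) = -1
linking number lk(C1,C3) = 0
lk(C2,C3): 0
det 0, colorings 9 of 3^6 — tricolorable
observation: span 3 respects span(V) <= c + mu - 1 = 8 for this 3-component diagram


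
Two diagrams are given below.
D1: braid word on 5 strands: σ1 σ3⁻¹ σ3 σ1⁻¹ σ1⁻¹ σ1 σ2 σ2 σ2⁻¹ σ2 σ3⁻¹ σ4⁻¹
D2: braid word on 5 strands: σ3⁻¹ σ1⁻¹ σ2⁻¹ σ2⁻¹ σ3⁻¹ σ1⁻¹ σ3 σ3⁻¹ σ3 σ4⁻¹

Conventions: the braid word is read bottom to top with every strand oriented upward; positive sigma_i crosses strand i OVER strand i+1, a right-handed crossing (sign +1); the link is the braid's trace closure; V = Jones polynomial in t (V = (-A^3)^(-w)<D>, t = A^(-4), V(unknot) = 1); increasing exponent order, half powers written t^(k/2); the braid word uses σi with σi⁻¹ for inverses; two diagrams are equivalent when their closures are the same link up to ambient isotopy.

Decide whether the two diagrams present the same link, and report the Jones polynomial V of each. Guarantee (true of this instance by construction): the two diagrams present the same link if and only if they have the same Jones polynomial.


same link: no
V(D1) = 1 + t + t^2 + t^3  [12 crossings, <D> = A^-12 + A^-8 + A^-4 + 1, w = 0]
D2 (bracket A^-14 + 2A^-6 + A^2; 10 crossings at w = -6): V = t^-5 + 2t^-3 + t^-1
note: comparing 2 Jones polynomials yields 2 groups


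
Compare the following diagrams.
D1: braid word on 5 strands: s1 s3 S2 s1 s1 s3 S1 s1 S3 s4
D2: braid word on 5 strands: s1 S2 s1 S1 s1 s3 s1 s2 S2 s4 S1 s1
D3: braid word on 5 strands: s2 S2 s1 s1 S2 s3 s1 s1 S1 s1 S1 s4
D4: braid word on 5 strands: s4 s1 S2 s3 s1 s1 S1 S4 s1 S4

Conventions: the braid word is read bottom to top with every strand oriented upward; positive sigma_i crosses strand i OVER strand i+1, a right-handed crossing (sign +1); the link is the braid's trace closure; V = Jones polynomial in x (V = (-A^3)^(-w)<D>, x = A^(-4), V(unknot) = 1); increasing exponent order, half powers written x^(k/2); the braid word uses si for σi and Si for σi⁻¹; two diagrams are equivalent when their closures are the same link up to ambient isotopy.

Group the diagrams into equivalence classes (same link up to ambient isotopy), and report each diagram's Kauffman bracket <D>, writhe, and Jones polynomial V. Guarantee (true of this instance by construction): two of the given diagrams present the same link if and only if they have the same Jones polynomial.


classes: {D1, D2, D3, D4}
V(D1) = x + x^3 - x^4  [10 crossings, <D> = -A^-4 + 1 + A^8, w = +4]
V(D2) = x + x^3 - x^4  [12 crossings, <D> = -A^-4 + 1 + A^8, w = +4]
V(D3) = x + x^3 - x^4  (w +4, c 12, <D> = -A^-4 + 1 + A^8)
V(D4) = x + x^3 - x^4  [10 crossings, <D> = -A^-10 + A^-6 + A^2, w = +2]
note: one V(x) for all 4 diagrams — one class (guaranteed)


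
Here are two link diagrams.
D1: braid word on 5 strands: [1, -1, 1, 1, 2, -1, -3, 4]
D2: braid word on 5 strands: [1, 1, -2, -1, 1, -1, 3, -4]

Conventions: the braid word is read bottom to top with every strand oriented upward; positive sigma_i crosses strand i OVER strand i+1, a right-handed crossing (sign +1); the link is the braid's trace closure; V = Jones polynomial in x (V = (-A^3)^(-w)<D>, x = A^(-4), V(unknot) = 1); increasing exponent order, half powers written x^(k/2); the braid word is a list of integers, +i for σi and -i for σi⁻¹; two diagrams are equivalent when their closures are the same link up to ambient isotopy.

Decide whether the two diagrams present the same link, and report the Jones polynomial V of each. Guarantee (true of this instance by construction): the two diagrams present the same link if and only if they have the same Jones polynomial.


equivalent: yes
D1 (bracket A^6; 8 crossings at w = +2): V = 1
V(D2) = 1  (w 0, c 8, <D> = 1)
key observation: all 2 diagrams share one V(x), hence one class


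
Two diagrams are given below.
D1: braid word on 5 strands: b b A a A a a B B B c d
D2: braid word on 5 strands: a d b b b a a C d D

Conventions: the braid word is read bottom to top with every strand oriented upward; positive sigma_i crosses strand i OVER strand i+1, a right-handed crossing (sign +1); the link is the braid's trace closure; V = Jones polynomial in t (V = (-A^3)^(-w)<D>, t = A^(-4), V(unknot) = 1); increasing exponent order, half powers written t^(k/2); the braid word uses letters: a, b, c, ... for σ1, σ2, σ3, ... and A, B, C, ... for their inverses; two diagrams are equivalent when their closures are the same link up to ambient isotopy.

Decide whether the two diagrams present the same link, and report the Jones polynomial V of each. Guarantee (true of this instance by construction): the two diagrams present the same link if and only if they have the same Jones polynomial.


equivalent: no
D1 (bracket A^6; 12 crossings at w = +2): V = 1
V(D2) = t^2 + 2t^4 - 2t^5 + t^6 - 2t^7 + t^8  (w +6, c 10, <D> = A^-14 - 2A^-10 + A^-6 - 2A^-2 + 2A^2 + A^10)
key observation: 2 values of V(t) split the 2 diagrams


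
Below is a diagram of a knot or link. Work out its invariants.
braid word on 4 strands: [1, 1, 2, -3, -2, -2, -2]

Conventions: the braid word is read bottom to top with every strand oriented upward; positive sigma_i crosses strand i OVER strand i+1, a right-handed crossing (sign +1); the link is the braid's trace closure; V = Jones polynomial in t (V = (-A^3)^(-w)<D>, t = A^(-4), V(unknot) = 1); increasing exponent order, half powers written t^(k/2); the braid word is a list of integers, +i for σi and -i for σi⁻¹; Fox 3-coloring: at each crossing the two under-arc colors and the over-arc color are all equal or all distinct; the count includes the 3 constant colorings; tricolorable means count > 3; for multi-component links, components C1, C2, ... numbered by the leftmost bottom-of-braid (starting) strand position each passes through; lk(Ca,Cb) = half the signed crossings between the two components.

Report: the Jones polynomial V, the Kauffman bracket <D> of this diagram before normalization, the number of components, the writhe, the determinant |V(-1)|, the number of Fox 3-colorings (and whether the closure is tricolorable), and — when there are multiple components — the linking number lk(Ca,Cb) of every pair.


V(t) = t^-2 + 2 + t^2
bracket: -A^-11 - 2A^-3 - A^5, w = -1
3 components, writhe -1, over 7 crossings
lk(C1,C2) = +1
linking number lk(C1,C3) = 0
lk(C2,C3): -1
det 4, colorings 3 of 3^7 — not tricolorable
observation: palindromic: swapping t for 1/t fixes V


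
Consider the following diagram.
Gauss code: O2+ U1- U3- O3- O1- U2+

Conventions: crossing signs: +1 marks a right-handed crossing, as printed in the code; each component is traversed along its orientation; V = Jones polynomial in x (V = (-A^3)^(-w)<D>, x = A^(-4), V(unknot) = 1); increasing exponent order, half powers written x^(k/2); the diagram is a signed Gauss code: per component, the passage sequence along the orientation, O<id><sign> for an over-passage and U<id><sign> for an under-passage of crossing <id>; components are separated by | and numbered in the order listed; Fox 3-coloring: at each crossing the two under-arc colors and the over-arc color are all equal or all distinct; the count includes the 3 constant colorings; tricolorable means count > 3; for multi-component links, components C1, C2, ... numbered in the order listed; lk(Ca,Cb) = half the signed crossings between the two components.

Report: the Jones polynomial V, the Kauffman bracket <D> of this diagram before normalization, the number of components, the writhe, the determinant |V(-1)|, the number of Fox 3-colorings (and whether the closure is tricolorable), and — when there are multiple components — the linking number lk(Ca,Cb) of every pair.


V = 1
<D> = -A^-3 (w = -1)
1 component over 3 crossings, w = -1
3 Fox colorings among 3^3, |V(-1)| = 1: not tricolorable
why: |V(-1)| = 1: so not tricolorable, since 3 does not divide 1


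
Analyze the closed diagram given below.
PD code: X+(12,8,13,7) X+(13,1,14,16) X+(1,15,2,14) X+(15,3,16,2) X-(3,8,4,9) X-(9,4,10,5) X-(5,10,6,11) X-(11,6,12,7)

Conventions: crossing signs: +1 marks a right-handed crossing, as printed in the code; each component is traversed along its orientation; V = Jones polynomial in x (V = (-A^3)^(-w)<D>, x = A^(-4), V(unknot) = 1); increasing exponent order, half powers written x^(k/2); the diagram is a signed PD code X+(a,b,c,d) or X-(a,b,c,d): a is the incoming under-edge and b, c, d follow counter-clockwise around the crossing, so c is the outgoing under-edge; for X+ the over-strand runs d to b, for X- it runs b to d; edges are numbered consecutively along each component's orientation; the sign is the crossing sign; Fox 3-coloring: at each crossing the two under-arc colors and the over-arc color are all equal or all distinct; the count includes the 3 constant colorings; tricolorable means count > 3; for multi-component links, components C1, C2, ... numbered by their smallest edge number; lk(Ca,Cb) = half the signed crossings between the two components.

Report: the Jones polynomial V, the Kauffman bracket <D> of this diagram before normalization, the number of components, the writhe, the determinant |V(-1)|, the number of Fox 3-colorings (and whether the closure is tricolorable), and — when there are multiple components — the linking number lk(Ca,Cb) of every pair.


Jones polynomial: V(x) = -x^-3 + x^-2 - x^-1 + 3 - x + x^2 - x^3
<D> = -A^-12 + A^-8 - A^-4 + 3 - A^4 + A^8 - A^12; writhe 0
components 1, writhe 0 (8 crossings)
3-colorings: 27 of 3^8, det 9 — tricolorable
note: |V(-1)| = 9: so tricolorable, since 3 divides 9


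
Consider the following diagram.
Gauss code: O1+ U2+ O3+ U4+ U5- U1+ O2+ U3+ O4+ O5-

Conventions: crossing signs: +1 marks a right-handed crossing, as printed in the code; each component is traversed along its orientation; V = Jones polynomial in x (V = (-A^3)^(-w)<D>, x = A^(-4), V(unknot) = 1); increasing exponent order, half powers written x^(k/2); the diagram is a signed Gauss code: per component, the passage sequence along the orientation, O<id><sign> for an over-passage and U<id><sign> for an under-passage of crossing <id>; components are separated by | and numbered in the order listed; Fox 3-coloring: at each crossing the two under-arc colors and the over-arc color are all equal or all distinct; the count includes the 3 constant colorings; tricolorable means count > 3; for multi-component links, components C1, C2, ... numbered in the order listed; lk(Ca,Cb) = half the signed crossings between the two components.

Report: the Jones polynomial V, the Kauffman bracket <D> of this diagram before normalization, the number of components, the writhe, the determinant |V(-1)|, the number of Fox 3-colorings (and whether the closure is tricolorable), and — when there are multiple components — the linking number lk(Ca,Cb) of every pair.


V(x) = x + x^3 - x^4
bracket: A^-7 - A^-3 - A^5, w = +3
1 component, writhe +3, over 5 crossings
det 3, colorings 9 of 3^5 — tricolorable
observation: det 3 = |V(-1)|; divisible by 3, so tricolorable


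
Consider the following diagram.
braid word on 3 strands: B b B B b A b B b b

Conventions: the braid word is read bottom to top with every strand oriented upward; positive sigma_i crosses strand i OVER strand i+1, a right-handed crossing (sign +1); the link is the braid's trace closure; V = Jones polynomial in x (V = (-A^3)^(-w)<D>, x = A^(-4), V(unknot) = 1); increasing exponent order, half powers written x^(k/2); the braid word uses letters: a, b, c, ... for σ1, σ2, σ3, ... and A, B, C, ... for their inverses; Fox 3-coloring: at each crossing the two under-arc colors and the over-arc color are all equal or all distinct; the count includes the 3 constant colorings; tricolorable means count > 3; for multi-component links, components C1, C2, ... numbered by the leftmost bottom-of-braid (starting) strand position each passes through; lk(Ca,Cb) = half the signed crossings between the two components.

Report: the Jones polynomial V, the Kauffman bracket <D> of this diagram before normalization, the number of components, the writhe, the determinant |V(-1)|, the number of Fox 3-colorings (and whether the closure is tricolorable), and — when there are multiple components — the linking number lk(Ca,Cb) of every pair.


V = 1
<D> = 1 (w = 0)
1 component over 10 crossings, w = 0
3 Fox colorings among 3^10, |V(-1)| = 1: not tricolorable
why: det 1 = |V(-1)|; not divisible by 3, so not tricolorable


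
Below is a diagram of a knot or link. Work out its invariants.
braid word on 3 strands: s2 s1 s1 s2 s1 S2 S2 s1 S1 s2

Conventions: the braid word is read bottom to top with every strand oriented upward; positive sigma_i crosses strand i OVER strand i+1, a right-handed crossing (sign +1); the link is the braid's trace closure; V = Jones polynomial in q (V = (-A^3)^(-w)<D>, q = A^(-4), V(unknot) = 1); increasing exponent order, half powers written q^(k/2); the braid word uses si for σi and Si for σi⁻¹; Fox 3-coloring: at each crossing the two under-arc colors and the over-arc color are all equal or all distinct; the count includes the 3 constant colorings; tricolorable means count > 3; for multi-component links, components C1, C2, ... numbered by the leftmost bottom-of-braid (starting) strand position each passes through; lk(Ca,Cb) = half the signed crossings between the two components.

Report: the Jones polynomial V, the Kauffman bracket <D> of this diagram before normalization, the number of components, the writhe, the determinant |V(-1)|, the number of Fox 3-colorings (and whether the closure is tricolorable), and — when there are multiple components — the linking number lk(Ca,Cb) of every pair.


Jones polynomial: V(q) = q + q^3 - q^4
<D> = -A^-4 + 1 + A^8; writhe +4
components 1, writhe +4 (10 crossings)
3-colorings: 9 of 3^10, det 3 — tricolorable
note: w = +4 (over 10 crossings) is diagram-only; (-A^3)^(-4) removes it from V


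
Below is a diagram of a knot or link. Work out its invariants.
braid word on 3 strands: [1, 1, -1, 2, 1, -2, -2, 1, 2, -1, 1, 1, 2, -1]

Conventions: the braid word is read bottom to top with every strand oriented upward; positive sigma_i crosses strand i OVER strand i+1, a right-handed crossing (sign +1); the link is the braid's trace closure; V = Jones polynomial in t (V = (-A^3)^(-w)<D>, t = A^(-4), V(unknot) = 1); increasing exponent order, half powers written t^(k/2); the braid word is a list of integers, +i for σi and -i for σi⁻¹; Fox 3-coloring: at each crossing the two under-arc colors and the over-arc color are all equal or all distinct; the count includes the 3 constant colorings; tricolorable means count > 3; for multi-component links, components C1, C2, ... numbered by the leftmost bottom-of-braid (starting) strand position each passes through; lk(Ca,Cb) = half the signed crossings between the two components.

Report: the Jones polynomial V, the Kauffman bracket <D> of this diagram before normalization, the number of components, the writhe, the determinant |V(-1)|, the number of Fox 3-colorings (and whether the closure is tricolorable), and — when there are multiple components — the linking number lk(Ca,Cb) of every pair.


Jones polynomial: V(t) = t - t^2 + 2t^3 - t^4 + t^5 - t^6
<D> = -A^-12 + A^-8 - A^-4 + 2 - A^4 + A^8; writhe +4
components 1, writhe +4 (14 crossings)
3-colorings: 3 of 3^14, det 7 — not tricolorable
note: |V(-1)| = 7: so not tricolorable, since 3 does not divide 7
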